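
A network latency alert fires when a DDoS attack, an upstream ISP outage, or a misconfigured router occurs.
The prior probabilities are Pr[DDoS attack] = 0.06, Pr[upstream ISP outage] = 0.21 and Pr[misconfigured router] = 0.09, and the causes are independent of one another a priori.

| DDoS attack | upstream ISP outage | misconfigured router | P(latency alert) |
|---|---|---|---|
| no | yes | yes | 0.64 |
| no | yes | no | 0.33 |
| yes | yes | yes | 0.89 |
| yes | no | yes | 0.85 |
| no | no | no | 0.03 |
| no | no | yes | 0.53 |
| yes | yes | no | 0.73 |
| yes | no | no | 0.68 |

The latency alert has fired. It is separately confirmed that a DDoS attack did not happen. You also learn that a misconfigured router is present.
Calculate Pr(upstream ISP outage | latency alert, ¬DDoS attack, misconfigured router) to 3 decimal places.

Sum P(latency alert|·) weighted by the priors over both values of upstream ISP outage:
  P(latency alert | ¬DDoS attack, misconfigured router) = 0.53*0.79 + 0.64*0.21
        = 0.418700 + 0.134400 = 0.553100
Configurations with upstream ISP outage contribute 0.134400, so
  P(upstream ISP outage | latency alert, ¬DDoS attack, misconfigured router) = 0.134400 / 0.553100 ≈ 0.243

Pr(upstream ISP outage | latency alert, ¬DDoS attack, misconfigured router) ≈ 0.243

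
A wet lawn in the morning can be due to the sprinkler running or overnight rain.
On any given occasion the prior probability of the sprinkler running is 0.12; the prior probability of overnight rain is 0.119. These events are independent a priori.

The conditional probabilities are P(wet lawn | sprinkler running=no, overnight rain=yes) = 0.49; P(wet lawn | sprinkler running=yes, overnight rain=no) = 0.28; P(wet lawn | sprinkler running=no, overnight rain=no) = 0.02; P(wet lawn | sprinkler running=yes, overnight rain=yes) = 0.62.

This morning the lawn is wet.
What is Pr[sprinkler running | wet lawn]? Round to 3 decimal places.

Pr[sprinkler running | wet lawn] ≈ 0.365

Sum P(wet lawn|·) weighted by the priors over the 4 (sprinkler running, overnight rain) configurations:
  P(wet lawn) = 0.02*0.88*0.881 + 0.49*0.88*0.119 + 0.28*0.12*0.881 + 0.62*0.12*0.119
        = 0.015506 + 0.051313 + 0.029602 + 0.008854 = 0.105275
Configurations with sprinkler running contribute 0.038456, so
  P(sprinkler running | wet lawn) = 0.038456 / 0.105275 ≈ 0.365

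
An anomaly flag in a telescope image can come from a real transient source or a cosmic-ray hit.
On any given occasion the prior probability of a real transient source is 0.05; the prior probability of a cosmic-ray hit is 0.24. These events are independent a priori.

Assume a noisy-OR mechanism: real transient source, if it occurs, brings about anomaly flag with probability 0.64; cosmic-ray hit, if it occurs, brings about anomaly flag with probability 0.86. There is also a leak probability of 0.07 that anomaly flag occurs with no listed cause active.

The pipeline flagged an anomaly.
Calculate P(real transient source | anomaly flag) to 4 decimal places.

Under noisy-OR, P(anomaly flag | causes) = 1 − (1−0.07)·∏(1−qᵢ) over the active causes.
P(anomaly flag) = 0.07·0.95·0.76 + 0.8698·0.95·0.24 + 0.6652·0.05·0.76 + 0.953128·0.05·0.24 = 0.050540 + 0.198314 + 0.025278 + 0.011438 = 0.285570
The real transient source-present share is 0.025278 + 0.011438 = 0.036716.
So P(real transient source | anomaly flag) = 0.036716/0.285570 ≈ 0.1286.

P(real transient source | anomaly flag) ≈ 0.1286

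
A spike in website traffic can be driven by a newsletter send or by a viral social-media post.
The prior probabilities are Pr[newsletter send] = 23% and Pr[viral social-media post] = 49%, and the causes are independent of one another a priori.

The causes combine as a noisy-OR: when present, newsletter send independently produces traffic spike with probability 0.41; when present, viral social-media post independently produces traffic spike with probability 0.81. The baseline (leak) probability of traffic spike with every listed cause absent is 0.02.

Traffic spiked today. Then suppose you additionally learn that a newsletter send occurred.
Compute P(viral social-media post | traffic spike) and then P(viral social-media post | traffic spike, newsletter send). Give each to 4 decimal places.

P(viral social-media post | traffic spike) ≈ 0.8766; P(viral social-media post | traffic spike, newsletter send) ≈ 0.6697

Under noisy-OR, P(traffic spike | causes) = 1 − (1−0.02)·∏(1−qᵢ) over the active causes.
P(traffic spike) = 0.02*0.77*0.51 + 0.8138*0.77*0.49 + 0.4218*0.23*0.51 + 0.890142*0.23*0.49 = 0.007854 + 0.307047 + 0.049477 + 0.100319 = 0.464697
The viral social-media post-present share is 0.307047 + 0.100319 = 0.407366.
P(viral social-media post | traffic spike) = 0.407366 / 0.464697 ≈ 0.8766

Now condition on the additional information:
By total probability over both values of viral social-media post:
  P(traffic spike | newsletter send) = 0.4218*0.51 + 0.890142*0.49
        = 0.215118 + 0.436170 = 0.651288
The terms with viral social-media post present sum to 0.436170, so
  P(viral social-media post | traffic spike, newsletter send) = 0.436170 / 0.651288 ≈ 0.6697
Conditioning on newsletter send lowers the posterior on viral social-media post: the classic explaining-away effect in a common-effect structure.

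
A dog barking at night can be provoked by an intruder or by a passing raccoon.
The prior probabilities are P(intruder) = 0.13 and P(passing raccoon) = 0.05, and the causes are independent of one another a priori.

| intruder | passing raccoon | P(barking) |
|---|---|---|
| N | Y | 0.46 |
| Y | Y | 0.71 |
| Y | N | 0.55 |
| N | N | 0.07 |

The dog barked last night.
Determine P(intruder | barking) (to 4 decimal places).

P(intruder | barking) ≈ 0.4823

Weight on intruder=true, given the evidence: 0.067925 + 0.004615 = 0.072540
The normalizing constant is 0.07*0.87*0.95 + 0.46*0.87*0.05 + 0.55*0.13*0.95 + 0.71*0.13*0.05 = 0.150405
P(intruder | barking) = 0.072540/0.150405 ≈ 0.4823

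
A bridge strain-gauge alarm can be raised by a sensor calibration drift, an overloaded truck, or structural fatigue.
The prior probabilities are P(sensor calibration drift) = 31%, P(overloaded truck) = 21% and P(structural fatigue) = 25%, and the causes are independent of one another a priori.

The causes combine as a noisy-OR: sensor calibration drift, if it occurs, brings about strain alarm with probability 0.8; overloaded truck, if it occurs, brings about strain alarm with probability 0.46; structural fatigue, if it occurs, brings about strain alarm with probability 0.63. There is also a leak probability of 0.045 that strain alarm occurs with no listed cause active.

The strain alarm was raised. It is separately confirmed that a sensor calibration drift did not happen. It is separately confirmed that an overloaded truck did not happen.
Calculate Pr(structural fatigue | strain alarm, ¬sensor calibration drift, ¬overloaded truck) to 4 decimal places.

Under noisy-OR, P(strain alarm | causes) = 1 − (1−0.045)·∏(1−qᵢ) over the active causes.
For the numerator, keep only structural fatigue=true terms: 0.64665×0.25 = 0.161662
Normalizer over all consistent configurations: 0.045×0.75 + 0.64665×0.25 = 0.195412
Posterior = 0.161662 / 0.195412 ≈ 0.8273

Pr(structural fatigue | strain alarm, ¬sensor calibration drift, ¬overloaded truck) ≈ 0.8273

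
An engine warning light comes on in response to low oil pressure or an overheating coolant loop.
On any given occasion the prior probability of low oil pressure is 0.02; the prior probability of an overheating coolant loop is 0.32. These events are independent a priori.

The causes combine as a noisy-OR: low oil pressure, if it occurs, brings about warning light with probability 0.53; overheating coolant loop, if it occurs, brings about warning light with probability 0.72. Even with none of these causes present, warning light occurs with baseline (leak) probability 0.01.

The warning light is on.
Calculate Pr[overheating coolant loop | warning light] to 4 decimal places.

Under noisy-OR, P(warning light | causes) = 1 − (1−0.01)·∏(1−qᵢ) over the active causes.
Numerator (weight on configurations with overheating coolant loop): 0.226670 + 0.005566 = 0.232236
Denominator P(warning light): 0.01·0.98·0.68 + 0.7228·0.98·0.32 + 0.5347·0.02·0.68 + 0.869716·0.02·0.32 = 0.246172
P(overheating coolant loop | warning light) = 0.232236/0.246172 ≈ 0.9434

Pr[overheating coolant loop | warning light] ≈ 0.9434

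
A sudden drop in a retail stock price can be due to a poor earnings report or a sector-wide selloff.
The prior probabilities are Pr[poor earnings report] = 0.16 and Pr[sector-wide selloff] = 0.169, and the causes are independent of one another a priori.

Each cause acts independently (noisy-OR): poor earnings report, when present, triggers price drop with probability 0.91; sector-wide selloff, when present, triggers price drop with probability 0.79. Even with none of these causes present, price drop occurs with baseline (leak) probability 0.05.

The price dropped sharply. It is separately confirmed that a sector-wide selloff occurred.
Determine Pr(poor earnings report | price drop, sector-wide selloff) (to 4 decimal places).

Pr(poor earnings report | price drop, sector-wide selloff) ≈ 0.1894

Under noisy-OR, P(price drop | causes) = 1 − (1−0.05)·∏(1−qᵢ) over the active causes.
P(price drop | sector-wide selloff) = 0.8005*0.84 + 0.982045*0.16 = 0.672420 + 0.157127 = 0.829547
Restricting to configurations with poor earnings report present: 0.982045*0.16 = 0.157127.
So P(poor earnings report | price drop, sector-wide selloff) = 0.157127/0.829547 ≈ 0.1894.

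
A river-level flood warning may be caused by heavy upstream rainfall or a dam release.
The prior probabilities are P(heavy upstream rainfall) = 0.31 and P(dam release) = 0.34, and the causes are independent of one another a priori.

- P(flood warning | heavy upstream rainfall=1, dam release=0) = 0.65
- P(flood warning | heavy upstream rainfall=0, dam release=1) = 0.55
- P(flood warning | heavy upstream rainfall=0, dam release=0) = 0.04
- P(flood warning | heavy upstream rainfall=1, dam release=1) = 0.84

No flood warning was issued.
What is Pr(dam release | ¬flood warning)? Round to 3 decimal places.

Pr(dam release | ¬flood warning) ≈ 0.194

For the numerator, keep only dam release=true terms: 0.105570 + 0.016864 = 0.122434
Denominator P(¬flood warning): 0.96·0.69·0.66 + 0.45·0.69·0.34 + 0.35·0.31·0.66 + 0.16·0.31·0.34 = 0.631228
Posterior = 0.122434 / 0.631228 ≈ 0.194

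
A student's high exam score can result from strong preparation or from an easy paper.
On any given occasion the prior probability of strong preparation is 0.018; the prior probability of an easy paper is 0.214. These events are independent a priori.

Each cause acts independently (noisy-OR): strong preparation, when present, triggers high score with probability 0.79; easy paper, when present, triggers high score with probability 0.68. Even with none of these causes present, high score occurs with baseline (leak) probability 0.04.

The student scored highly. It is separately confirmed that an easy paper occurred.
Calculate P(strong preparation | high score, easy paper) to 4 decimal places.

Under noisy-OR, P(high score | causes) = 1 − (1−0.04)·∏(1−qᵢ) over the active causes.
P(high score | easy paper) = 0.6928*0.982 + 0.935488*0.018 = 0.680330 + 0.016839 = 0.697169
The strong preparation-present share is 0.935488*0.018 = 0.016839.
P(strong preparation | high score, easy paper) = 0.016839 / 0.697169 ≈ 0.0242

P(strong preparation | high score, easy paper) ≈ 0.0242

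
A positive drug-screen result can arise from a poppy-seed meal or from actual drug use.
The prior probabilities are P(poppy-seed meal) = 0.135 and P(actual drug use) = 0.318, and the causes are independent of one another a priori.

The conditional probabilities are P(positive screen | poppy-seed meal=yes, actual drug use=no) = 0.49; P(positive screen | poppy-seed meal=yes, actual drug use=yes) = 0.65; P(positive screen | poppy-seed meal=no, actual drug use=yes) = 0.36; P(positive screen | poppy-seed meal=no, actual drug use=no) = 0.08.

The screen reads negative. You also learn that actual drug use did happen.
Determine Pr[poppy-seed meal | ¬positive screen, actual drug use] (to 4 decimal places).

Pr[poppy-seed meal | ¬positive screen, actual drug use] ≈ 0.0786

Weight on poppy-seed meal=true, given the evidence: 0.35·0.135 = 0.047250
The normalizing constant is 0.64·0.865 + 0.35·0.135 = 0.600850
Posterior = 0.047250 / 0.600850 ≈ 0.0786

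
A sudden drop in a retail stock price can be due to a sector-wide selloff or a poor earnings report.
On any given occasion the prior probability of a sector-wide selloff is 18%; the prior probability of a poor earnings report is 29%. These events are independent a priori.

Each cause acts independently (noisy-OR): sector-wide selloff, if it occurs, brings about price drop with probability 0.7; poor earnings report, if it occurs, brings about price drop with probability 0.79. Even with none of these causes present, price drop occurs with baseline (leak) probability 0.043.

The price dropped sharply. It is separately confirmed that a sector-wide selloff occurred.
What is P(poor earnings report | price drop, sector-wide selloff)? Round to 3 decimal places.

P(poor earnings report | price drop, sector-wide selloff) ≈ 0.350

Under noisy-OR, P(price drop | causes) = 1 − (1−0.043)·∏(1−qᵢ) over the active causes.
P(price drop | sector-wide selloff) = 0.7129×0.71 + 0.939709×0.29 = 0.506159 + 0.272516 = 0.778675
The poor earnings report-present share is 0.939709×0.29 = 0.272516.
So P(poor earnings report | price drop, sector-wide selloff) = 0.272516/0.778675 ≈ 0.350.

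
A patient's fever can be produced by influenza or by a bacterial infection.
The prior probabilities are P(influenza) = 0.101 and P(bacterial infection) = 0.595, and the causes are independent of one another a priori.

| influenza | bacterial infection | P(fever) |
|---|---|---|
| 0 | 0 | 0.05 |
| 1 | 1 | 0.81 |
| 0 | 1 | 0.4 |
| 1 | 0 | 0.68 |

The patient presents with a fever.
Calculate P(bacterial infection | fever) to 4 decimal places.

P(bacterial infection | fever) ≈ 0.8509

P(fever) = 0.05×0.899×0.405 + 0.4×0.899×0.595 + 0.68×0.101×0.405 + 0.81×0.101×0.595 = 0.018205 + 0.213962 + 0.027815 + 0.048677 = 0.308659
Of this, 0.262639 comes from 0.213962 + 0.048677 (the bacterial infection=true cases).
P(bacterial infection | fever) = 0.262639 / 0.308659 ≈ 0.8509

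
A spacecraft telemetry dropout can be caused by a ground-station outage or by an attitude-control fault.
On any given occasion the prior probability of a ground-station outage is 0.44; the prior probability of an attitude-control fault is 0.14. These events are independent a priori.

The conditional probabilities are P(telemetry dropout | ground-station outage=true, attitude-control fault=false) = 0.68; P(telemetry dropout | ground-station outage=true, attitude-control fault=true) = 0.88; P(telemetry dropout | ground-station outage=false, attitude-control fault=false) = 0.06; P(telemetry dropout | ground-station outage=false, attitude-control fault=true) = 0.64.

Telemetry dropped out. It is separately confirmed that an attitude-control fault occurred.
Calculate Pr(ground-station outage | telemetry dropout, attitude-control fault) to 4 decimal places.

Pr(ground-station outage | telemetry dropout, attitude-control fault) ≈ 0.5193

Sum P(telemetry dropout|·) weighted by the priors over both values of ground-station outage:
  P(telemetry dropout | attitude-control fault) = 0.64·0.56 + 0.88·0.44
        = 0.358400 + 0.387200 = 0.745600
The terms with ground-station outage present sum to 0.387200, so
  P(ground-station outage | telemetry dropout, attitude-control fault) = 0.387200 / 0.745600 ≈ 0.5193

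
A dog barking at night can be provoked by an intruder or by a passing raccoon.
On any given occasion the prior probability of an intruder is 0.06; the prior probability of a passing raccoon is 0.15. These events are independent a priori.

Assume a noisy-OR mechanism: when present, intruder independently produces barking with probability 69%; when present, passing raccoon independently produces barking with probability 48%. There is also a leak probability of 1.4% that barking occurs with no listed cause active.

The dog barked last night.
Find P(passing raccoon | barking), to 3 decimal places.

Under noisy-OR, P(barking | causes) = 1 − (1−0.014)·∏(1−qᵢ) over the active causes.
Sum P(barking|·) weighted by the priors over the 4 (intruder, passing raccoon) configurations:
  P(barking) = 0.014×0.94×0.85 + 0.48728×0.94×0.15 + 0.69434×0.06×0.85 + 0.841057×0.06×0.15
        = 0.011186 + 0.068706 + 0.035411 + 0.007570 = 0.122873
The terms with passing raccoon present sum to 0.076276, so
  P(passing raccoon | barking) = 0.076276 / 0.122873 ≈ 0.621

P(passing raccoon | barking) ≈ 0.621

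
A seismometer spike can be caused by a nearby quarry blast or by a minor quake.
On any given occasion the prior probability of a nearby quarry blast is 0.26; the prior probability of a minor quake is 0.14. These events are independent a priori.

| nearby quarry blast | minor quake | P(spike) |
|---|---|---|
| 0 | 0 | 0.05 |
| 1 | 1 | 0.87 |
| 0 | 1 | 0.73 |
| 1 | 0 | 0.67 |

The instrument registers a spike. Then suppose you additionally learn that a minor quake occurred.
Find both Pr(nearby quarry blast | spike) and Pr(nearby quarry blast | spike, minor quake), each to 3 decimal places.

Pr(nearby quarry blast | spike) ≈ 0.628; Pr(nearby quarry blast | spike, minor quake) ≈ 0.295

Enumerate the 4 (nearby quarry blast, minor quake) configurations and weight by the priors:
  P(spike) = 0.05·0.74·0.86 + 0.73·0.74·0.14 + 0.67·0.26·0.86 + 0.87·0.26·0.14
        = 0.031820 + 0.075628 + 0.149812 + 0.031668 = 0.288928
Keeping only the nearby quarry blast-present terms gives 0.181480, so
  P(nearby quarry blast | spike) = 0.181480 / 0.288928 ≈ 0.628

Now condition on the additional information:
P(spike | minor quake) = 0.73×0.74 + 0.87×0.26 = 0.540200 + 0.226200 = 0.766400
Restricting to configurations with nearby quarry blast present: 0.87×0.26 = 0.226200.
So P(nearby quarry blast | spike, minor quake) = 0.226200/0.766400 ≈ 0.295.
— minor quake explains away the evidence for nearby quarry blast.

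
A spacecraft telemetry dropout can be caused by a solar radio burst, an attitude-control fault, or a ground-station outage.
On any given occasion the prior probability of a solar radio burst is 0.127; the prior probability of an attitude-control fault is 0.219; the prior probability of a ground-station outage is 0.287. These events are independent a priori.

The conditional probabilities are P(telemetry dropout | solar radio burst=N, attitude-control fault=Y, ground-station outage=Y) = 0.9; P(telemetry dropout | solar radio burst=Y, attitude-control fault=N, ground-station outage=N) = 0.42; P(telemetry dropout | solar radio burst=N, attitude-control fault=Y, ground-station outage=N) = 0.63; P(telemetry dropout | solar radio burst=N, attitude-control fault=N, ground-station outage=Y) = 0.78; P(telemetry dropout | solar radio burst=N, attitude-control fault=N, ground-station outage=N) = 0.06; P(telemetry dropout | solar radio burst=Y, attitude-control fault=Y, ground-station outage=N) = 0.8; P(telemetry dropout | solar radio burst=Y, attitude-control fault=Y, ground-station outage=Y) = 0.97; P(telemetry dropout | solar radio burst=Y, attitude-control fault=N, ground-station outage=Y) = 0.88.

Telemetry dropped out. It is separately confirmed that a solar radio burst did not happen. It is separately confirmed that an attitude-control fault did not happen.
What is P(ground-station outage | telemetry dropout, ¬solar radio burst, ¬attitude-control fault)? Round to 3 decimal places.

For the numerator, keep only ground-station outage=true terms: 0.78×0.287 = 0.223860
Normalizer over all consistent configurations: 0.06×0.713 + 0.78×0.287 = 0.266640
P(ground-station outage | telemetry dropout, ¬solar radio burst, ¬attitude-control fault) = 0.223860/0.266640 ≈ 0.840

P(ground-station outage | telemetry dropout, ¬solar radio burst, ¬attitude-control fault) ≈ 0.840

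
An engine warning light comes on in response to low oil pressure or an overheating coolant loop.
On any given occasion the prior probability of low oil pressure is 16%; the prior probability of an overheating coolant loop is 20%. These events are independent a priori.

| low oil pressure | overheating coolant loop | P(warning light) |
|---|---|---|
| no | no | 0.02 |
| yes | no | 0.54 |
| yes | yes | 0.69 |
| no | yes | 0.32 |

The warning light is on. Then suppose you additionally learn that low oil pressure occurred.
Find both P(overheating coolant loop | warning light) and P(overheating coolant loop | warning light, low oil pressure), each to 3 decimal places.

P(overheating coolant loop | warning light) ≈ 0.479; P(overheating coolant loop | warning light, low oil pressure) ≈ 0.242

For the numerator, keep only overheating coolant loop=true terms: 0.053760 + 0.022080 = 0.075840
Denominator P(warning light): 0.02*0.84*0.8 + 0.32*0.84*0.2 + 0.54*0.16*0.8 + 0.69*0.16*0.2 = 0.158400
P(overheating coolant loop | warning light) = 0.075840/0.158400 ≈ 0.479

Now condition on the additional information:
Weight on overheating coolant loop=true, given the evidence: 0.69·0.2 = 0.138000
The normalizing constant is 0.54·0.8 + 0.69·0.2 = 0.570000
Posterior = 0.138000 / 0.570000 ≈ 0.242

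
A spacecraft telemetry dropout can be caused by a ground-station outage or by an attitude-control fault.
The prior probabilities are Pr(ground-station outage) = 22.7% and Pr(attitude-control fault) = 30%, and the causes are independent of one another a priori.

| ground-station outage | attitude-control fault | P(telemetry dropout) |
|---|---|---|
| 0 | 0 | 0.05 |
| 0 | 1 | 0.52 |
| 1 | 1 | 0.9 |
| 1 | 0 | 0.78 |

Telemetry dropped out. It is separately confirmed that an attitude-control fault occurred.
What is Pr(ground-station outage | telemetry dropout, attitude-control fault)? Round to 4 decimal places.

P(telemetry dropout | attitude-control fault) = 0.52×0.773 + 0.9×0.227 = 0.401960 + 0.204300 = 0.606260
The ground-station outage-present share is 0.9×0.227 = 0.204300.
Hence the posterior is 0.204300/0.606260 ≈ 0.3370.

Pr(ground-station outage | telemetry dropout, attitude-control fault) ≈ 0.3370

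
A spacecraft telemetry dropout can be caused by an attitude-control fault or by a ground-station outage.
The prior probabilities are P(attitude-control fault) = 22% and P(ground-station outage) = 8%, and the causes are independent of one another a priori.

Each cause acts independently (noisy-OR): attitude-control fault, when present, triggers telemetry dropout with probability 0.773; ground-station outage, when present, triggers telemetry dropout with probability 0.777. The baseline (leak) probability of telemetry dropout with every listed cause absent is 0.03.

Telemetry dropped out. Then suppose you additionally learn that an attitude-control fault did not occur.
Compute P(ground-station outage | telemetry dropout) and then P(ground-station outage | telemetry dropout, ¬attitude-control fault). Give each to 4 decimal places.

Under noisy-OR, P(telemetry dropout | causes) = 1 − (1−0.03)·∏(1−qᵢ) over the active causes.
P(telemetry dropout) = 0.03*0.78*0.92 + 0.78369*0.78*0.08 + 0.77981*0.22*0.92 + 0.950898*0.22*0.08 = 0.021528 + 0.048902 + 0.157834 + 0.016736 = 0.245000
The ground-station outage-present share is 0.048902 + 0.016736 = 0.065638.
Hence the posterior is 0.065638/0.245000 ≈ 0.2679.

With the extra evidence:
For the numerator, keep only ground-station outage=true terms: 0.78369*0.08 = 0.062695
The normalizing constant is 0.03*0.92 + 0.78369*0.08 = 0.090295
Posterior = 0.062695 / 0.090295 ≈ 0.6943
Ruling out attitude-control fault raises the posterior on ground-station outage — the flip side of explaining away.

P(ground-station outage | telemetry dropout) ≈ 0.2679; P(ground-station outage | telemetry dropout, ¬attitude-control fault) ≈ 0.6943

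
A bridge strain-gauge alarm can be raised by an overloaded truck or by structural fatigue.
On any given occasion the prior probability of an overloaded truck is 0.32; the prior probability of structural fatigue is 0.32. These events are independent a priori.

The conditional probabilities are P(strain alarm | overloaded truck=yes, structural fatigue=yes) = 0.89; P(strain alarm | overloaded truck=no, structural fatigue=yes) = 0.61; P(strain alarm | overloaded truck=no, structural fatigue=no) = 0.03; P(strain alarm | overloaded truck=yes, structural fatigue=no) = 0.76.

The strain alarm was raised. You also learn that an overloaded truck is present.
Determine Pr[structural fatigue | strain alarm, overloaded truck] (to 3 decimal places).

P(strain alarm | overloaded truck) = 0.76*0.68 + 0.89*0.32 = 0.516800 + 0.284800 = 0.801600
The structural fatigue-present share is 0.89*0.32 = 0.284800.
Hence the posterior is 0.284800/0.801600 ≈ 0.355.

Pr[structural fatigue | strain alarm, overloaded truck] ≈ 0.355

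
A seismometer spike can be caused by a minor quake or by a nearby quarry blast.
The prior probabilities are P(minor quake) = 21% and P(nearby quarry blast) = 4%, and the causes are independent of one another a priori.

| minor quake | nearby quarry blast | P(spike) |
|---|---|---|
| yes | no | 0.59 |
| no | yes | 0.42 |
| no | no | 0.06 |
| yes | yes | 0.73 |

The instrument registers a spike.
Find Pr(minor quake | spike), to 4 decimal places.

P(spike) = 0.06×0.79×0.96 + 0.42×0.79×0.04 + 0.59×0.21×0.96 + 0.73×0.21×0.04 = 0.045504 + 0.013272 + 0.118944 + 0.006132 = 0.183852
The minor quake-present share is 0.118944 + 0.006132 = 0.125076.
Hence the posterior is 0.125076/0.183852 ≈ 0.6803.

Pr(minor quake | spike) ≈ 0.6803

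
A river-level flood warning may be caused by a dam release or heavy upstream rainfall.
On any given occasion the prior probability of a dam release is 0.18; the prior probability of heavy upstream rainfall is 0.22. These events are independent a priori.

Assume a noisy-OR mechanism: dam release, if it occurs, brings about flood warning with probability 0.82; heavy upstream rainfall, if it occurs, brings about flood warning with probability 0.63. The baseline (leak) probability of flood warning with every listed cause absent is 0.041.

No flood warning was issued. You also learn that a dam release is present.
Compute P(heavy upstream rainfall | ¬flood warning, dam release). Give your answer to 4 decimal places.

Under noisy-OR, P(flood warning | causes) = 1 − (1−0.041)·∏(1−qᵢ) over the active causes.
P(¬flood warning | dam release) = 0.17262·0.78 + 0.063869·0.22 = 0.134644 + 0.014051 = 0.148695
Restricting to configurations with heavy upstream rainfall present: 0.063869·0.22 = 0.014051.
P(heavy upstream rainfall | ¬flood warning, dam release) = 0.014051 / 0.148695 ≈ 0.0945

P(heavy upstream rainfall | ¬flood warning, dam release) ≈ 0.0945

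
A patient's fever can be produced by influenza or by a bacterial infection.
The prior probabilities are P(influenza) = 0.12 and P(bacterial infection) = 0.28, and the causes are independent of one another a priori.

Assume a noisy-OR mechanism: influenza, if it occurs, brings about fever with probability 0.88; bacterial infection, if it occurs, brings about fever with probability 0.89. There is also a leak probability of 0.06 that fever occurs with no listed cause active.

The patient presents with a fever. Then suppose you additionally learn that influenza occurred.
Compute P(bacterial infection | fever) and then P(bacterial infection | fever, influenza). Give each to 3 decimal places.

Under noisy-OR, P(fever | causes) = 1 − (1−0.06)·∏(1−qᵢ) over the active causes.
For the numerator, keep only bacterial infection=true terms: 0.220922 + 0.033183 = 0.254105
The normalizing constant is 0.06·0.88·0.72 + 0.8966·0.88·0.28 + 0.8872·0.12·0.72 + 0.987592·0.12·0.28 = 0.368775
P(bacterial infection | fever) = 0.254105/0.368775 ≈ 0.689

With the extra evidence:
P(fever | influenza) = 0.8872×0.72 + 0.987592×0.28 = 0.638784 + 0.276526 = 0.915310
The bacterial infection-present share is 0.987592×0.28 = 0.276526.
P(bacterial infection | fever, influenza) = 0.276526 / 0.915310 ≈ 0.302

P(bacterial infection | fever) ≈ 0.689; P(bacterial infection | fever, influenza) ≈ 0.302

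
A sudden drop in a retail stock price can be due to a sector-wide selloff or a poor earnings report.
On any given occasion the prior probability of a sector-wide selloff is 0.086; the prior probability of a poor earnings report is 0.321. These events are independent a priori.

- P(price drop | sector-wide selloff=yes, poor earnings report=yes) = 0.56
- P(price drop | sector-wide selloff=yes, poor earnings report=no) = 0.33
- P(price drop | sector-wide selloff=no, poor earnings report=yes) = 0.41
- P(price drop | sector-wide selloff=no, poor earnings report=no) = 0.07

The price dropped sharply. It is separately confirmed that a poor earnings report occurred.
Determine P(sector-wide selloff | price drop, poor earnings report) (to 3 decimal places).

P(price drop | poor earnings report) = 0.41·0.914 + 0.56·0.086 = 0.374740 + 0.048160 = 0.422900
Of this, 0.048160 comes from 0.56·0.086 (the sector-wide selloff=true cases).
So P(sector-wide selloff | price drop, poor earnings report) = 0.048160/0.422900 ≈ 0.114.

P(sector-wide selloff | price drop, poor earnings report) ≈ 0.114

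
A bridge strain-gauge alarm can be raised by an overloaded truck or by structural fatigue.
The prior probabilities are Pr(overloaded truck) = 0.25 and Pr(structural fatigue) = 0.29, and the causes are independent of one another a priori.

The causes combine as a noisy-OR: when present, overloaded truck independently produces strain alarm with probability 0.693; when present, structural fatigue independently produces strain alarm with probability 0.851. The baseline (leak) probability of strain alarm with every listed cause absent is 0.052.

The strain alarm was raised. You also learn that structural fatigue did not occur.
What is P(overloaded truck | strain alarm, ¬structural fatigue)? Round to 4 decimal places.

P(overloaded truck | strain alarm, ¬structural fatigue) ≈ 0.8196

Under noisy-OR, P(strain alarm | causes) = 1 − (1−0.052)·∏(1−qᵢ) over the active causes.
By total probability over both values of overloaded truck:
  P(strain alarm | ¬structural fatigue) = 0.052*0.75 + 0.708964*0.25
        = 0.039000 + 0.177241 = 0.216241
Configurations with overloaded truck contribute 0.177241, so
  P(overloaded truck | strain alarm, ¬structural fatigue) = 0.177241 / 0.216241 ≈ 0.8196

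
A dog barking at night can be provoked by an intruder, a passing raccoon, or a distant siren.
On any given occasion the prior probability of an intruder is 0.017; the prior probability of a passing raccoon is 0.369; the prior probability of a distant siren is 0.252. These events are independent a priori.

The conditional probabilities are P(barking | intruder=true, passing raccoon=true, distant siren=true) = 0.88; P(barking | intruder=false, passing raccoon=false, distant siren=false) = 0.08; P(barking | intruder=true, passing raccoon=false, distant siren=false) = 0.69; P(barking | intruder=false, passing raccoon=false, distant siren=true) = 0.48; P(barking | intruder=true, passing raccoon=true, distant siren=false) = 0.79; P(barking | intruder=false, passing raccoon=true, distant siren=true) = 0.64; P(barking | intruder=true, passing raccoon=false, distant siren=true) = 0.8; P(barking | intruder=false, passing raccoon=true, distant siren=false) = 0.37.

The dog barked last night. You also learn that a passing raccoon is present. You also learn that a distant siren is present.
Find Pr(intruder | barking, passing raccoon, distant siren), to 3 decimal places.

Pr(intruder | barking, passing raccoon, distant siren) ≈ 0.023

Enumerate both values of intruder and weight by the priors:
  P(barking | passing raccoon, distant siren) = 0.64×0.983 + 0.88×0.017
        = 0.629120 + 0.014960 = 0.644080
Configurations with intruder contribute 0.014960, so
  P(intruder | barking, passing raccoon, distant siren) = 0.014960 / 0.644080 ≈ 0.023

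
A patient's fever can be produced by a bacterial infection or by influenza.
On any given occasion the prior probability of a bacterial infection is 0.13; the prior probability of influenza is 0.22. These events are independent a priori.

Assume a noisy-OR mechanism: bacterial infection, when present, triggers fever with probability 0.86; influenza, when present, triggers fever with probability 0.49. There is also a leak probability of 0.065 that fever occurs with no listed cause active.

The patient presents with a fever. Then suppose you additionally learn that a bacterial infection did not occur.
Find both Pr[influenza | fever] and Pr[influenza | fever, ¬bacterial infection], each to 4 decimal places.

Under noisy-OR, P(fever | causes) = 1 − (1−0.065)·∏(1−qᵢ) over the active causes.
P(fever) = 0.065*0.87*0.78 + 0.52315*0.87*0.22 + 0.8691*0.13*0.78 + 0.933241*0.13*0.22 = 0.044109 + 0.100131 + 0.088127 + 0.026691 = 0.259058
The influenza-present share is 0.100131 + 0.026691 = 0.126822.
Hence the posterior is 0.126822/0.259058 ≈ 0.4896.

Now also conditioning on bacterial infection≠true:
Numerator (weight on configurations with influenza): 0.52315*0.22 = 0.115093
Denominator P(fever | ¬bacterial infection): 0.065*0.78 + 0.52315*0.22 = 0.165793
Posterior = 0.115093 / 0.165793 ≈ 0.6942

Pr[influenza | fever] ≈ 0.4896; Pr[influenza | fever, ¬bacterial infection] ≈ 0.6942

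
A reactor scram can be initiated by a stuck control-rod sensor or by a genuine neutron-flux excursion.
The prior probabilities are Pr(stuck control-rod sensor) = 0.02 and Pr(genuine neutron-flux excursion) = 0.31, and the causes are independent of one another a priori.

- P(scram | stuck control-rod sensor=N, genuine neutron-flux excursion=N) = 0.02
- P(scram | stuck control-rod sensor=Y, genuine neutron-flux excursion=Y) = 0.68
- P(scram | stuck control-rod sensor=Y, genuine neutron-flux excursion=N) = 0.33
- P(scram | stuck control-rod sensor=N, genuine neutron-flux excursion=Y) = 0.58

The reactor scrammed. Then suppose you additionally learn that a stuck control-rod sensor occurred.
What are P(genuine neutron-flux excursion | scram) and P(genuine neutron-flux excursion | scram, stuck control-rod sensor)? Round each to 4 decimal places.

P(genuine neutron-flux excursion | scram) ≈ 0.9089; P(genuine neutron-flux excursion | scram, stuck control-rod sensor) ≈ 0.4807

For the numerator, keep only genuine neutron-flux excursion=true terms: 0.176204 + 0.004216 = 0.180420
Normalizer over all consistent configurations: 0.02×0.98×0.69 + 0.58×0.98×0.31 + 0.33×0.02×0.69 + 0.68×0.02×0.31 = 0.198498
Posterior = 0.180420 / 0.198498 ≈ 0.9089

With the extra evidence:
Numerator (weight on configurations with genuine neutron-flux excursion): 0.68×0.31 = 0.210800
Denominator P(scram | stuck control-rod sensor): 0.33×0.69 + 0.68×0.31 = 0.438500
Posterior = 0.210800 / 0.438500 ≈ 0.4807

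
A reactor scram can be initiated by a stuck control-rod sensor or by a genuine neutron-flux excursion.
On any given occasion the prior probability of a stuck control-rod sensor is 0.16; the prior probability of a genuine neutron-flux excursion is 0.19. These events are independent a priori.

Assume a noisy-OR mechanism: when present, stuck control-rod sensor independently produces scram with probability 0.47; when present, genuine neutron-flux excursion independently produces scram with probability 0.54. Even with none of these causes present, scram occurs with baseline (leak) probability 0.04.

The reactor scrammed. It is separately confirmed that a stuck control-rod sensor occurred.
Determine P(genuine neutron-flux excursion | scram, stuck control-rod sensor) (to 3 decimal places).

P(genuine neutron-flux excursion | scram, stuck control-rod sensor) ≈ 0.268

Under noisy-OR, P(scram | causes) = 1 − (1−0.04)·∏(1−qᵢ) over the active causes.
Numerator (weight on configurations with genuine neutron-flux excursion): 0.765952·0.19 = 0.145531
Denominator P(scram | stuck control-rod sensor): 0.4912·0.81 + 0.765952·0.19 = 0.543403
Posterior = 0.145531 / 0.543403 ≈ 0.268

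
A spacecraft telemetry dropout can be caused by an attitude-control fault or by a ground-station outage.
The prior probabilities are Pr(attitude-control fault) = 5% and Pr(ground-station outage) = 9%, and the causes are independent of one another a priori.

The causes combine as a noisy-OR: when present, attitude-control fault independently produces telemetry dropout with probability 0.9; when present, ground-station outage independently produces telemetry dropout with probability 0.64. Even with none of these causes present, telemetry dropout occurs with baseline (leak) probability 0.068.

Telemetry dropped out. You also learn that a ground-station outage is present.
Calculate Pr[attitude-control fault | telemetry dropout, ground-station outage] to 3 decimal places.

Pr[attitude-control fault | telemetry dropout, ground-station outage] ≈ 0.071

Under noisy-OR, P(telemetry dropout | causes) = 1 − (1−0.068)·∏(1−qᵢ) over the active causes.
P(telemetry dropout | ground-station outage) = 0.66448×0.95 + 0.966448×0.05 = 0.631256 + 0.048322 = 0.679578
The attitude-control fault-present share is 0.966448×0.05 = 0.048322.
So P(attitude-control fault | telemetry dropout, ground-station outage) = 0.048322/0.679578 ≈ 0.071.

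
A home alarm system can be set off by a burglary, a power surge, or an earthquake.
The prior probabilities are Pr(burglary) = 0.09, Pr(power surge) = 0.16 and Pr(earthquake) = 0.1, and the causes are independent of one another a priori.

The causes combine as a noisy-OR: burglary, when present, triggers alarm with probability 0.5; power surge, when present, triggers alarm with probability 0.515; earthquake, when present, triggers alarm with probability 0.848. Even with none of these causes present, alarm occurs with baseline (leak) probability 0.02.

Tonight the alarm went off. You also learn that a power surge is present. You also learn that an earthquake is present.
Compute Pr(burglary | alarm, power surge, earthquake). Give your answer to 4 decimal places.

Under noisy-OR, P(alarm | causes) = 1 − (1−0.02)·∏(1−qᵢ) over the active causes.
By total probability over both values of burglary:
  P(alarm | power surge, earthquake) = 0.927754×0.91 + 0.963877×0.09
        = 0.844256 + 0.086749 = 0.931005
The terms with burglary present sum to 0.086749, so
  P(burglary | alarm, power surge, earthquake) = 0.086749 / 0.931005 ≈ 0.0932

Pr(burglary | alarm, power surge, earthquake) ≈ 0.0932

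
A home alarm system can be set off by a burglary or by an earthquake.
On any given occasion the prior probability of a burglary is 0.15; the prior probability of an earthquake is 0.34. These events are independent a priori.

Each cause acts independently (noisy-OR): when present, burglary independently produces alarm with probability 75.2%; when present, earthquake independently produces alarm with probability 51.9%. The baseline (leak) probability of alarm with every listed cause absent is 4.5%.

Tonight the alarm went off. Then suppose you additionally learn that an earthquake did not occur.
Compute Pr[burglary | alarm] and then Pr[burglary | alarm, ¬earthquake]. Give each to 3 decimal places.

Pr[burglary | alarm] ≈ 0.400; Pr[burglary | alarm, ¬earthquake] ≈ 0.750

Under noisy-OR, P(alarm | causes) = 1 − (1−0.045)·∏(1−qᵢ) over the active causes.
P(alarm) = 0.045*0.85*0.66 + 0.540645*0.85*0.34 + 0.76316*0.15*0.66 + 0.88608*0.15*0.34 = 0.025245 + 0.156246 + 0.075553 + 0.045190 = 0.302234
Of this, 0.120743 comes from 0.075553 + 0.045190 (the burglary=true cases).
Hence the posterior is 0.120743/0.302234 ≈ 0.400.

Now also conditioning on earthquake≠true:
P(alarm | ¬earthquake) = 0.045·0.85 + 0.76316·0.15 = 0.038250 + 0.114474 = 0.152724
Restricting to configurations with burglary present: 0.76316·0.15 = 0.114474.
P(burglary | alarm, ¬earthquake) = 0.114474 / 0.152724 ≈ 0.750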